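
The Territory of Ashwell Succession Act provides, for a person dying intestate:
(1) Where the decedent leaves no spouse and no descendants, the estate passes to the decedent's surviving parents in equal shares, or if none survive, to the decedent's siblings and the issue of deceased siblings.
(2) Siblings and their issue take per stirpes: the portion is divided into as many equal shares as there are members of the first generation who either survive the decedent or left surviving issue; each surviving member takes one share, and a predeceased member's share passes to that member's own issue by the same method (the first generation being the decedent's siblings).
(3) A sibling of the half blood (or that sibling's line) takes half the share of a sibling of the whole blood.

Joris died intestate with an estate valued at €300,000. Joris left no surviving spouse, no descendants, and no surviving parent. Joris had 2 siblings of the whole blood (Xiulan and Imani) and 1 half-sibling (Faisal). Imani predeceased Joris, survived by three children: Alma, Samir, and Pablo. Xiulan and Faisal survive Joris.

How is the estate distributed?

The entire €300,000 passes to the siblings and their issue.
Counting each half-blood sibling's line as half a unit, there are 5/2 units in €300,000, so one unit is €120,000. Whole-blood lines (Xiulan and Imani) take €120,000 each; half-blood lines (Faisal) take €60,000 each.
Imani's share (€120,000) is divided into 3 shares of €40,000: Alma, Samir, and Pablo each take €40,000.

Xiulan: €120,000; Faisal: €60,000; Alma: €40,000; Samir: €40,000; Pablo: €40,000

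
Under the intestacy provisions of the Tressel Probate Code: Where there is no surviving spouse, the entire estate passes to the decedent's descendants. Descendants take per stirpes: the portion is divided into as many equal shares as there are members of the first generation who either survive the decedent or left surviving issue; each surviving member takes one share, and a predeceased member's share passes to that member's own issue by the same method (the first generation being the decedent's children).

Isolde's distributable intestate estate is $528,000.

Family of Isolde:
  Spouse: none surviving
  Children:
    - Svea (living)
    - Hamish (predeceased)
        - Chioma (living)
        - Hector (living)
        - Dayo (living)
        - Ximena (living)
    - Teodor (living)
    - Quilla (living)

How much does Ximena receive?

Ximena receives $33,000.

The entire $528,000 passes to the descendants.
That amount ($528,000) is divided into 4 shares of $132,000: Svea, Teodor, and Quilla each take $132,000; Hamish's $132,000 share passes to Hamish's issue.
Hamish's share ($132,000) is divided into 4 shares of $33,000: Chioma, Hector, Dayo, and Ximena each take $33,000.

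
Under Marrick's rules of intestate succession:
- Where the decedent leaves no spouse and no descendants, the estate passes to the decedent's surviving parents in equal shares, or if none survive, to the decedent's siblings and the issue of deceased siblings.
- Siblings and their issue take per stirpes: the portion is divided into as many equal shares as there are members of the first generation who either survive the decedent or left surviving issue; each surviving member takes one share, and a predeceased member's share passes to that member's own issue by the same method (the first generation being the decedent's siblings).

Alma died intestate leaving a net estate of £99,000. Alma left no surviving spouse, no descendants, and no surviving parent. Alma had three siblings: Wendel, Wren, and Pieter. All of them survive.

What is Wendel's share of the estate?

Wendel receives £33,000.

The entire £99,000 passes to the siblings and their issue.
That amount (£99,000) is divided into 3 shares of £33,000: Wendel, Wren, and Pieter each take £33,000.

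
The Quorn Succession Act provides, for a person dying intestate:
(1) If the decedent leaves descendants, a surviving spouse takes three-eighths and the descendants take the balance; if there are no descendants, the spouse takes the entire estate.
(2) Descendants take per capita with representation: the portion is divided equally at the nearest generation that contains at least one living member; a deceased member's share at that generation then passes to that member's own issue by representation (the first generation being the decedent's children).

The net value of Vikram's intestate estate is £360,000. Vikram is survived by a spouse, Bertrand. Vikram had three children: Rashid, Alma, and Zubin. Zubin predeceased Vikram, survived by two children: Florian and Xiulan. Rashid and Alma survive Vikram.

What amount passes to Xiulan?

Bertrand takes three-eighths of £360,000 = £135,000. The remaining £225,000 passes to the descendants.
The descendants' portion (£225,000) is divided into 3 shares of £75,000: Rashid and Alma each take £75,000; Zubin's £75,000 share passes to Zubin's issue.
Zubin's share (£75,000) is divided into 2 shares of £37,500: Florian and Xiulan each take £37,500.

Xiulan receives £37,500.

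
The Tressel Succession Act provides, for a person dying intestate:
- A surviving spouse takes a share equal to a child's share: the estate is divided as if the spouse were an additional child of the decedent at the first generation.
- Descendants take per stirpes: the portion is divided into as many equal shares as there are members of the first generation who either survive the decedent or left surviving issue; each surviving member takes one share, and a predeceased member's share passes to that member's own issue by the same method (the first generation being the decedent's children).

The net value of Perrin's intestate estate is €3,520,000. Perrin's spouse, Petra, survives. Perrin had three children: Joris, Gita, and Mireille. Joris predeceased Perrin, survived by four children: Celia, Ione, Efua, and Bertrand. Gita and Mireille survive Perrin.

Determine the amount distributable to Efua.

The spouse counts as an additional share at the children's level, so there are 4 primary shares of €880,000. Petra takes one such share (€880,000).
The children's combined portion (€2,640,000) is divided into 3 shares of €880,000: Gita and Mireille each take €880,000; Joris's €880,000 share passes to Joris's issue.
Joris's share (€880,000) is divided into 4 shares of €220,000: Celia, Ione, Efua, and Bertrand each take €220,000.

Efua receives €220,000.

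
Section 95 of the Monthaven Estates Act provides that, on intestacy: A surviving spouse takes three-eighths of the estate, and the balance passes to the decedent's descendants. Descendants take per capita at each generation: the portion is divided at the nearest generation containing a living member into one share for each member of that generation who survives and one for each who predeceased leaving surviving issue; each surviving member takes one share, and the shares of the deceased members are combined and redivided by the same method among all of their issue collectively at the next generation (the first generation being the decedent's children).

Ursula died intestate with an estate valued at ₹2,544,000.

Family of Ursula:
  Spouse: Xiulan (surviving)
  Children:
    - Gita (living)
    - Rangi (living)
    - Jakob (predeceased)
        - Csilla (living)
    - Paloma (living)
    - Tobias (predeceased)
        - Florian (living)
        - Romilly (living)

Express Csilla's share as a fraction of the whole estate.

Csilla receives 1/12 of the estate.

Xiulan takes three-eighths of ₹2,544,000 = ₹954,000. The remaining ₹1,590,000 passes to the descendants.
The descendants' portion (₹1,590,000) is divided at the children's generation into 5 shares of ₹318,000. Gita, Rangi, and Paloma each take ₹318,000. The 2 shares of the deceased (Jakob and Tobias) are combined into a pool of ₹636,000.
That pool (₹636,000) is divided at the grandchildren's generation equally among Csilla, Florian, and Romilly: ₹212,000 each.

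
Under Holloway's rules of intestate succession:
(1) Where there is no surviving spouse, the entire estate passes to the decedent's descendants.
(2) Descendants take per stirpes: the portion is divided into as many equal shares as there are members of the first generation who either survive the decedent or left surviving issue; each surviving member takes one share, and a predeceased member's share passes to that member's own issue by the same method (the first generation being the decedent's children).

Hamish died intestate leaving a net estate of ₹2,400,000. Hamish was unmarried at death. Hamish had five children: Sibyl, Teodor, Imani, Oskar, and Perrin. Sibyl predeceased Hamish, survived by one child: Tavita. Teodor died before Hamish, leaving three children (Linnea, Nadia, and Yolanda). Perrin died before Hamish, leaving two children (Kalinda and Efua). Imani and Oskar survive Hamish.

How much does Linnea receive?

Linnea receives ₹160,000.

The entire ₹2,400,000 passes to the descendants.
That amount (₹2,400,000) is divided into 5 shares of ₹480,000: Imani and Oskar each take ₹480,000; Sibyl's ₹480,000 share passes to Sibyl's issue; Teodor's ₹480,000 share passes to Teodor's issue; Perrin's ₹480,000 share passes to Perrin's issue.
Sibyl's share (₹480,000) passes entirely to Tavita.
Teodor's share (₹480,000) is divided into 3 shares of ₹160,000: Linnea, Nadia, and Yolanda each take ₹160,000.
Perrin's share (₹480,000) is divided into 2 shares of ₹240,000: Kalinda and Efua each take ₹240,000.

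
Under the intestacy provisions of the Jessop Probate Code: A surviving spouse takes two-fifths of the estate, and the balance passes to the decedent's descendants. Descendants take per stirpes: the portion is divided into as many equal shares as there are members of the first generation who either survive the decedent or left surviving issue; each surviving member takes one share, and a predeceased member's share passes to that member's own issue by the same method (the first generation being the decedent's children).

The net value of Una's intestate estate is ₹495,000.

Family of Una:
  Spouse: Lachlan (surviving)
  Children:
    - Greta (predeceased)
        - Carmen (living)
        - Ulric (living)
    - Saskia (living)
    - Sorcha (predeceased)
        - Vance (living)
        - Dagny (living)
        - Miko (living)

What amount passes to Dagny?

Lachlan takes two-fifths of ₹495,000 = ₹198,000. The remaining ₹297,000 passes to the descendants.
The descendants' portion (₹297,000) is divided into 3 shares of ₹99,000: Saskia takes ₹99,000; Greta's ₹99,000 share passes to Greta's issue; Sorcha's ₹99,000 share passes to Sorcha's issue.
Greta's share (₹99,000) is divided into 2 shares of ₹49,500: Carmen and Ulric each take ₹49,500.
Sorcha's share (₹99,000) is divided into 3 shares of ₹33,000: Vance, Dagny, and Miko each take ₹33,000.

Dagny receives ₹33,000.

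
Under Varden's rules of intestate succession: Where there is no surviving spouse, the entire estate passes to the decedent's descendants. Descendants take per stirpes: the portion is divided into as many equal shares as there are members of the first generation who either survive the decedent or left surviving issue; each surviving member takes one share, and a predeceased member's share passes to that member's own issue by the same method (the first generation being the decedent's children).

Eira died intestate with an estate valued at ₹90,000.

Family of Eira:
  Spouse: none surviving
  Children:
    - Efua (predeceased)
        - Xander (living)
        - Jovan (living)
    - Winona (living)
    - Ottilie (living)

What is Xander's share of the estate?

The entire ₹90,000 passes to the descendants.
That amount (₹90,000) is divided into 3 shares of ₹30,000: Winona and Ottilie each take ₹30,000; Efua's ₹30,000 share passes to Efua's issue.
Efua's share (₹30,000) is divided into 2 shares of ₹15,000: Xander and Jovan each take ₹15,000.

Xander receives ₹15,000.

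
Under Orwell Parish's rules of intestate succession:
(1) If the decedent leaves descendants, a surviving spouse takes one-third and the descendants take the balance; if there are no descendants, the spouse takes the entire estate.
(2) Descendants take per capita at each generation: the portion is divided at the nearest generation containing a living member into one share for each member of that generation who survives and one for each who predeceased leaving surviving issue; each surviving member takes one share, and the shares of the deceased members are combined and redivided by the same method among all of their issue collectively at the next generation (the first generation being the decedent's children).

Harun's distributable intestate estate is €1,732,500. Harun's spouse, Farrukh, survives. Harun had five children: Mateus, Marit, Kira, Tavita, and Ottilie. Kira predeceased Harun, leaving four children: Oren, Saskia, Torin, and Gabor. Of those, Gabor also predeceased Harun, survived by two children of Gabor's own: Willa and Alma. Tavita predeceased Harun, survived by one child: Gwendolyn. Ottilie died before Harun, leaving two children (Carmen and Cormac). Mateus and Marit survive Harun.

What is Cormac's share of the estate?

Cormac receives €99,000.

Farrukh takes one-third of €1,732,500 = €577,500. The remaining €1,155,000 passes to the descendants.
The descendants' portion (€1,155,000) is divided at the children's generation into 5 shares of €231,000. Mateus and Marit each take €231,000. The 3 shares of the deceased (Kira, Tavita, and Ottilie) are combined into a pool of €693,000.
That pool (€693,000) is divided at the grandchildren's generation into 7 shares of €99,000. Oren, Saskia, Torin, Gwendolyn, Carmen, and Cormac each take €99,000. The remaining share for the deceased Gabor (€99,000) is carried to the next generation.
That pool (€99,000) is divided at the great-grandchildren's generation equally among Willa and Alma: €49,500 each.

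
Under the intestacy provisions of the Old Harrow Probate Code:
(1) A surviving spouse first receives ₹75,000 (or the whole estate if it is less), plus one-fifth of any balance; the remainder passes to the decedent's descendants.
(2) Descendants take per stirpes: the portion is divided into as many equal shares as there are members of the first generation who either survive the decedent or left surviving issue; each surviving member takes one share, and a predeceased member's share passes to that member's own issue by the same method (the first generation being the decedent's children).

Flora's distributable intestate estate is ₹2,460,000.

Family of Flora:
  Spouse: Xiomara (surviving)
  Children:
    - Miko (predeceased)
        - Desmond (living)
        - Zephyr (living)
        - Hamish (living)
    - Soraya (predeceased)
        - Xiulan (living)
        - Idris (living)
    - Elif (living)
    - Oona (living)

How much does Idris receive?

Xiomara first takes ₹75,000, leaving a balance of ₹2,385,000. Xiomara then takes one-fifth of the balance (₹477,000), for a total of ₹552,000. The remaining ₹1,908,000 passes to the descendants.
The descendants' portion (₹1,908,000) is divided into 4 shares of ₹477,000: Elif and Oona each take ₹477,000; Miko's ₹477,000 share passes to Miko's issue; Soraya's ₹477,000 share passes to Soraya's issue.
Miko's share (₹477,000) is divided into 3 shares of ₹159,000: Desmond, Zephyr, and Hamish each take ₹159,000.
Soraya's share (₹477,000) is divided into 2 shares of ₹238,500: Xiulan and Idris each take ₹238,500.

Idris receives ₹238,500.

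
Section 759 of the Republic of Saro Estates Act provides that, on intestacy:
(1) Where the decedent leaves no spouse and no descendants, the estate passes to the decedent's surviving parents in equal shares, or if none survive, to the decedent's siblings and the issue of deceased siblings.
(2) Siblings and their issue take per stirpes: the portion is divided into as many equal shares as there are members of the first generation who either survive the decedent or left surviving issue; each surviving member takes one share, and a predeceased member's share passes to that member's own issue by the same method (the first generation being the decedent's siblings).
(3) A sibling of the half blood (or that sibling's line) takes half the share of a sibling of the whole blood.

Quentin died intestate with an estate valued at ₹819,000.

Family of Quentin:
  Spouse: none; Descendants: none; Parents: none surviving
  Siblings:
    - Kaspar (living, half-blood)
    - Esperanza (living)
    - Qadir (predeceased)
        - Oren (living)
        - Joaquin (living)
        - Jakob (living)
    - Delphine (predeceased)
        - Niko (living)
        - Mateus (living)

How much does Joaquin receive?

Joaquin receives ₹78,000.

The entire ₹819,000 passes to the siblings and their issue.
Counting each half-blood sibling's line as half a unit, there are 7/2 units in ₹819,000, so one unit is ₹234,000. Whole-blood lines (Esperanza, Qadir, and Delphine) take ₹234,000 each; half-blood lines (Kaspar) take ₹117,000 each.
Qadir's share (₹234,000) is divided into 3 shares of ₹78,000: Oren, Joaquin, and Jakob each take ₹78,000.
Delphine's share (₹234,000) is divided into 2 shares of ₹117,000: Niko and Mateus each take ₹117,000.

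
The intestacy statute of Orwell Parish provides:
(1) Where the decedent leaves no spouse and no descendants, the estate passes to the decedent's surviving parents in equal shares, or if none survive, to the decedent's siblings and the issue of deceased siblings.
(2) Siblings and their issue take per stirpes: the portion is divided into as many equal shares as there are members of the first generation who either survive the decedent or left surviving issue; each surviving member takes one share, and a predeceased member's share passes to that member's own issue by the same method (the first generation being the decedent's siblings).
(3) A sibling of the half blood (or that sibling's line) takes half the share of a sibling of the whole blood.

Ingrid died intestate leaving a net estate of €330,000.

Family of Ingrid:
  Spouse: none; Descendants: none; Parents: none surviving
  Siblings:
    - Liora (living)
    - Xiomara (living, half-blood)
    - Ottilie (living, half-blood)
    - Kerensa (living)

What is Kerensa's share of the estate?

The entire €330,000 passes to the siblings and their issue.
Counting each half-blood sibling's line as half a unit, there are 3 units in €330,000, so one unit is €110,000. Whole-blood lines (Liora and Kerensa) take €110,000 each; half-blood lines (Xiomara and Ottilie) take €55,000 each.

Kerensa receives €110,000.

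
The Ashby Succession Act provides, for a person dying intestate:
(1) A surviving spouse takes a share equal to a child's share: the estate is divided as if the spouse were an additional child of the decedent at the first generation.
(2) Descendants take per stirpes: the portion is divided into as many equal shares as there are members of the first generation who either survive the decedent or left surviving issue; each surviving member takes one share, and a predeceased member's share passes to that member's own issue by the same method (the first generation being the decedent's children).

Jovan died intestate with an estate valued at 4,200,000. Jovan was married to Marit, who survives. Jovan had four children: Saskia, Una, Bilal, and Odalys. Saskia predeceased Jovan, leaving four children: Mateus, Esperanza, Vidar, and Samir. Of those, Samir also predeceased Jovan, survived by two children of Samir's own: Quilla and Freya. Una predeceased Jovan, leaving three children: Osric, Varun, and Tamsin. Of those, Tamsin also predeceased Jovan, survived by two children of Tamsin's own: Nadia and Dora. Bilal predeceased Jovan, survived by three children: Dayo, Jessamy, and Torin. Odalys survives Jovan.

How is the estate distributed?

Marit: 840,000; Mateus: 210,000; Esperanza: 210,000; Vidar: 210,000; Quilla: 105,000; Freya: 105,000; Osric: 280,000; Varun: 280,000; Nadia: 140,000; Dora: 140,000; Dayo: 280,000; Jessamy: 280,000; Torin: 280,000; Odalys: 840,000

The spouse counts as an additional share at the children's level, so there are 5 primary shares of 840,000. Marit takes one such share (840,000).
The children's combined portion (3,360,000) is divided into 4 shares of 840,000: Odalys takes 840,000; Saskia's 840,000 share passes to Saskia's issue; Una's 840,000 share passes to Una's issue; Bilal's 840,000 share passes to Bilal's issue.
Saskia's share (840,000) is divided into 4 shares of 210,000: Mateus, Esperanza, and Vidar each take 210,000; Samir's 210,000 share passes to Samir's issue.
Samir's share (210,000) is divided into 2 shares of 105,000: Quilla and Freya each take 105,000.
Una's share (840,000) is divided into 3 shares of 280,000: Osric and Varun each take 280,000; Tamsin's 280,000 share passes to Tamsin's issue.
Tamsin's share (280,000) is divided into 2 shares of 140,000: Nadia and Dora each take 140,000.
Bilal's share (840,000) is divided into 3 shares of 280,000: Dayo, Jessamy, and Torin each take 280,000.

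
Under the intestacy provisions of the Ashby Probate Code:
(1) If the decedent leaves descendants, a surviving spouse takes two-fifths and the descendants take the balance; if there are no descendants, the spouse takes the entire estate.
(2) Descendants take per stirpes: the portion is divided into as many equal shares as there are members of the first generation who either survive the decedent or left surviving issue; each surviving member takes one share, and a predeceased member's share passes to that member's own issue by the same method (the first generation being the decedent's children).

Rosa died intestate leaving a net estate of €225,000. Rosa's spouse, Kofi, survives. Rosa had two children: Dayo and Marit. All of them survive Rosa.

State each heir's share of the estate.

Kofi: €90,000; Dayo: €67,500; Marit: €67,500

Kofi takes two-fifths of €225,000 = €90,000. The remaining €135,000 passes to the descendants.
The descendants' portion (€135,000) is divided into 2 shares of €67,500: Dayo and Marit each take €67,500.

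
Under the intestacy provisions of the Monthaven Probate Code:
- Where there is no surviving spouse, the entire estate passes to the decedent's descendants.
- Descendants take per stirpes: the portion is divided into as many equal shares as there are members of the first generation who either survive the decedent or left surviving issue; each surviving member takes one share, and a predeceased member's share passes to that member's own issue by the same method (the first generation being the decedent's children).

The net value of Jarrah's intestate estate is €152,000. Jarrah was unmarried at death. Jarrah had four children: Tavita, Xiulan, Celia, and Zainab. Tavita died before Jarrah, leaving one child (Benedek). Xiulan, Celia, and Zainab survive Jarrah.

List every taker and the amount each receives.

Benedek: €38,000; Xiulan: €38,000; Celia: €38,000; Zainab: €38,000

The entire €152,000 passes to the descendants.
That amount (€152,000) is divided into 4 shares of €38,000: Xiulan, Celia, and Zainab each take €38,000; Tavita's €38,000 share passes to Tavita's issue.
Tavita's share (€38,000) passes entirely to Benedek.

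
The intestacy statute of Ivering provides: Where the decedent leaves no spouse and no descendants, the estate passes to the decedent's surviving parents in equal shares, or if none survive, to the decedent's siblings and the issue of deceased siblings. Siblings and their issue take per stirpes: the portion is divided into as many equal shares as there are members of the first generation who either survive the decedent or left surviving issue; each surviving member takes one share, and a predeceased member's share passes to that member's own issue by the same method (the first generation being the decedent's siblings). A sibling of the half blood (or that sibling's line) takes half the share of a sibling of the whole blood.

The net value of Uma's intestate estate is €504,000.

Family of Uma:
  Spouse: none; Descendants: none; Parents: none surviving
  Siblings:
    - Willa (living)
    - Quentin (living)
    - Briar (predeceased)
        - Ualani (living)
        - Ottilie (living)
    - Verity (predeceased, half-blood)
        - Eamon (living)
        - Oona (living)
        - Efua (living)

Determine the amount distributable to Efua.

The entire €504,000 passes to the siblings and their issue.
Counting each half-blood sibling's line as half a unit, there are 7/2 units in €504,000, so one unit is €144,000. Whole-blood lines (Willa, Quentin, and Briar) take €144,000 each; half-blood lines (Verity) take €72,000 each.
Briar's share (€144,000) is divided into 2 shares of €72,000: Ualani and Ottilie each take €72,000.
Verity's share (€72,000) is divided into 3 shares of €24,000: Eamon, Oona, and Efua each take €24,000.

Efua receives €24,000.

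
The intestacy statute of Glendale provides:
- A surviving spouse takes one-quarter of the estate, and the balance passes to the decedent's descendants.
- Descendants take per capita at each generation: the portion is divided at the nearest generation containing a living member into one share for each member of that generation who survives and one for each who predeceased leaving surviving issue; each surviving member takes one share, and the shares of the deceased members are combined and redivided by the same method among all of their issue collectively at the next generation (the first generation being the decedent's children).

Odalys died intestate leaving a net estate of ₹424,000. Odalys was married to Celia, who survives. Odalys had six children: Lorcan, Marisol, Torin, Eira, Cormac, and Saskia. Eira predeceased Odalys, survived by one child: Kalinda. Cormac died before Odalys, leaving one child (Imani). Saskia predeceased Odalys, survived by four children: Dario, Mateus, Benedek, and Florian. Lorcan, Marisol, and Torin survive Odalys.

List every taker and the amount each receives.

Celia: ₹106,000; Lorcan: ₹53,000; Marisol: ₹53,000; Torin: ₹53,000; Kalinda: ₹26,500; Imani: ₹26,500; Dario: ₹26,500; Mateus: ₹26,500; Benedek: ₹26,500; Florian: ₹26,500

Celia takes one-quarter of ₹424,000 = ₹106,000. The remaining ₹318,000 passes to the descendants.
The descendants' portion (₹318,000) is divided at the children's generation into 6 shares of ₹53,000. Lorcan, Marisol, and Torin each take ₹53,000. The 3 shares of the deceased (Eira, Cormac, and Saskia) are combined into a pool of ₹159,000.
That pool (₹159,000) is divided at the grandchildren's generation equally among Kalinda, Imani, Dario, Mateus, Benedek, and Florian: ₹26,500 each.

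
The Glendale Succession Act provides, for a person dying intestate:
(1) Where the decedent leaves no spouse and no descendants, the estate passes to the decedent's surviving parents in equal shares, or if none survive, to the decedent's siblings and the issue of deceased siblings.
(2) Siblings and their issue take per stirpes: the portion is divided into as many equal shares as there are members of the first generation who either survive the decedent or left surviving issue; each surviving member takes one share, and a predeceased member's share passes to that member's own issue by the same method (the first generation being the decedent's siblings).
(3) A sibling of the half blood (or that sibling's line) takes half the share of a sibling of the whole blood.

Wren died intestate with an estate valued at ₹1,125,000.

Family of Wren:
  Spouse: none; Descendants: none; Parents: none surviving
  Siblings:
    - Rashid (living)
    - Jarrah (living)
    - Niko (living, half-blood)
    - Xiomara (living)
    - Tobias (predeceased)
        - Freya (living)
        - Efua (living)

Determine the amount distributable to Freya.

Freya receives ₹125,000.

The entire ₹1,125,000 passes to the siblings and their issue.
Counting each half-blood sibling's line as half a unit, there are 9/2 units in ₹1,125,000, so one unit is ₹250,000. Whole-blood lines (Rashid, Jarrah, Xiomara, and Tobias) take ₹250,000 each; half-blood lines (Niko) take ₹125,000 each.
Tobias's share (₹250,000) is divided into 2 shares of ₹125,000: Freya and Efua each take ₹125,000.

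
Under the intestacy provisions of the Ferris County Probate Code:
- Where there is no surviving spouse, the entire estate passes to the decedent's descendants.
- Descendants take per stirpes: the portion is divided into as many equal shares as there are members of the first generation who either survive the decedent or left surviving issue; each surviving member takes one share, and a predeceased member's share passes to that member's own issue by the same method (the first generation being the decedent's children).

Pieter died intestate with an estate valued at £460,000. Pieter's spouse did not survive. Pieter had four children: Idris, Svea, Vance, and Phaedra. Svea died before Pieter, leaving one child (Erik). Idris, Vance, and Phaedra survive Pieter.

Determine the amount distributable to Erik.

Erik receives £115,000.

The entire £460,000 passes to the descendants.
That amount (£460,000) is divided into 4 shares of £115,000: Idris, Vance, and Phaedra each take £115,000; Svea's £115,000 share passes to Svea's issue.
Svea's share (£115,000) passes entirely to Erik.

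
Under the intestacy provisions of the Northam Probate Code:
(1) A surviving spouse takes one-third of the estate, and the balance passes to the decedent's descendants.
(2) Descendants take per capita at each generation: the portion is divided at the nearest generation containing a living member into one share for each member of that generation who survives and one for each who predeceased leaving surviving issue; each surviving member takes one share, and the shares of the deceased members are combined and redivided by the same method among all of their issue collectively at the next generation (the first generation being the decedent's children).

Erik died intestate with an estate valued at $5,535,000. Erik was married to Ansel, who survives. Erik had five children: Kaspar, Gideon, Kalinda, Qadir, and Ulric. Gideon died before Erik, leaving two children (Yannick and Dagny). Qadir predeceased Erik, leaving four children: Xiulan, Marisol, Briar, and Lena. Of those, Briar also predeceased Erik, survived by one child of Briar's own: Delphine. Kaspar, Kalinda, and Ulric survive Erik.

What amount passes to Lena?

Lena receives $246,000.

Ansel takes one-third of $5,535,000 = $1,845,000. The remaining $3,690,000 passes to the descendants.
The descendants' portion ($3,690,000) is divided at the children's generation into 5 shares of $738,000. Kaspar, Kalinda, and Ulric each take $738,000. The 2 shares of the deceased (Gideon and Qadir) are combined into a pool of $1,476,000.
That pool ($1,476,000) is divided at the grandchildren's generation into 6 shares of $246,000. Yannick, Dagny, Xiulan, Marisol, and Lena each take $246,000. The remaining share for the deceased Briar ($246,000) is carried to the next generation.
That pool ($246,000) passes entirely to Delphine, the sole taker at the great-grandchildren's generation.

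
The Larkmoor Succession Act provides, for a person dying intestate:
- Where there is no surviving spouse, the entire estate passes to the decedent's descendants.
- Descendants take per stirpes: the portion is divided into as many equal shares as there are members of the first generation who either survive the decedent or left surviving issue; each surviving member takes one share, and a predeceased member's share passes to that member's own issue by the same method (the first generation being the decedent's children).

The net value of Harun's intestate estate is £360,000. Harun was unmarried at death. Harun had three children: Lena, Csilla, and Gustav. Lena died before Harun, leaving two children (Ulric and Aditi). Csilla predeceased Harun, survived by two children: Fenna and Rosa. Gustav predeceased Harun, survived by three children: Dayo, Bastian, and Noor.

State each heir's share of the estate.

The entire £360,000 passes to the descendants.
That amount (£360,000) is divided into 3 shares of £120,000: Lena's £120,000 share passes to Lena's issue; Csilla's £120,000 share passes to Csilla's issue; Gustav's £120,000 share passes to Gustav's issue.
Lena's share (£120,000) is divided into 2 shares of £60,000: Ulric and Aditi each take £60,000.
Csilla's share (£120,000) is divided into 2 shares of £60,000: Fenna and Rosa each take £60,000.
Gustav's share (£120,000) is divided into 3 shares of £40,000: Dayo, Bastian, and Noor each take £40,000.

Ulric: £60,000; Aditi: £60,000; Fenna: £60,000; Rosa: £60,000; Dayo: £40,000; Bastian: £40,000; Noor: £40,000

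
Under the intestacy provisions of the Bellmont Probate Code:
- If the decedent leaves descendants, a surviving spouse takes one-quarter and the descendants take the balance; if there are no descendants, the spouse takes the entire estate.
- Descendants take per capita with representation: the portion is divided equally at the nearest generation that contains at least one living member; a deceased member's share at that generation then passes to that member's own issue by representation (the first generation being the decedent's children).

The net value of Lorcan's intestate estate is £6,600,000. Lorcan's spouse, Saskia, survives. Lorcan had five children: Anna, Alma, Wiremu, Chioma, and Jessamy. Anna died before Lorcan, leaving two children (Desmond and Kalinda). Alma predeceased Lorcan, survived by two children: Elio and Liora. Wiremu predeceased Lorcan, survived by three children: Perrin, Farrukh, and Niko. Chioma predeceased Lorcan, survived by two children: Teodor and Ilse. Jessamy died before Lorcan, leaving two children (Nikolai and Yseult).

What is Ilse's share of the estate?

Saskia takes one-quarter of £6,600,000 = £1,650,000. The remaining £4,950,000 passes to the descendants.
No child survives, so the initial division is made at the grandchildren's generation.
The descendants' portion (£4,950,000) is divided into 11 shares of £450,000: Desmond, Kalinda, Elio, Liora, Perrin, Farrukh, Niko, Teodor, Ilse, Nikolai, and Yseult each take £450,000.

Ilse receives £450,000.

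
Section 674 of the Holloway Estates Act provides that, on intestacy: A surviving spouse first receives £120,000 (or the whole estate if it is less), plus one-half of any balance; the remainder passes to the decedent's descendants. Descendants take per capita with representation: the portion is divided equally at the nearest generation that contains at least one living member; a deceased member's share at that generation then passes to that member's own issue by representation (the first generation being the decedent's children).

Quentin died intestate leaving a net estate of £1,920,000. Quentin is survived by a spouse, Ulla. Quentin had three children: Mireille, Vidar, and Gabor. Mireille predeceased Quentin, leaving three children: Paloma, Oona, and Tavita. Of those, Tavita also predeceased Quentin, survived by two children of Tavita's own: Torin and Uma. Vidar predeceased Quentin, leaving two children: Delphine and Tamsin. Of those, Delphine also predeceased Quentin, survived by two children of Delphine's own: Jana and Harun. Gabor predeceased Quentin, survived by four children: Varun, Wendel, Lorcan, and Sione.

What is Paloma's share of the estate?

Ulla first takes £120,000, leaving a balance of £1,800,000. Ulla then takes one-half of the balance (£900,000), for a total of £1,020,000. The remaining £900,000 passes to the descendants.
No child survives, so the initial division is made at the grandchildren's generation.
The descendants' portion (£900,000) is divided into 9 shares of £100,000: Paloma, Oona, Tamsin, Varun, Wendel, Lorcan, and Sione each take £100,000; Tavita's £100,000 share passes to Tavita's issue; Delphine's £100,000 share passes to Delphine's issue.
Tavita's share (£100,000) is divided into 2 shares of £50,000: Torin and Uma each take £50,000.
Delphine's share (£100,000) is divided into 2 shares of £50,000: Jana and Harun each take £50,000.

Paloma receives £100,000.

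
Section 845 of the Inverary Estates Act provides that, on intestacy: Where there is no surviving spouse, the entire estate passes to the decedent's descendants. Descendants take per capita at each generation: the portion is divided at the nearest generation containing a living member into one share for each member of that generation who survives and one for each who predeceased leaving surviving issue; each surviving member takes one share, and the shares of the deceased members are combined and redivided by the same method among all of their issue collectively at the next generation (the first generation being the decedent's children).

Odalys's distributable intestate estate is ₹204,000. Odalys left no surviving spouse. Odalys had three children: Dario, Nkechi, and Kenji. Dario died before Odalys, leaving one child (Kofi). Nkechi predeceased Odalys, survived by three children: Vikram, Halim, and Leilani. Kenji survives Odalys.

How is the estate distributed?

Kofi: ₹34,000; Vikram: ₹34,000; Halim: ₹34,000; Leilani: ₹34,000; Kenji: ₹68,000

The entire ₹204,000 passes to the descendants.
That amount (₹204,000) is divided at the children's generation into 3 shares of ₹68,000. Kenji takes ₹68,000. The 2 shares of the deceased (Dario and Nkechi) are combined into a pool of ₹136,000.
That pool (₹136,000) is divided at the grandchildren's generation equally among Kofi, Vikram, Halim, and Leilani: ₹34,000 each.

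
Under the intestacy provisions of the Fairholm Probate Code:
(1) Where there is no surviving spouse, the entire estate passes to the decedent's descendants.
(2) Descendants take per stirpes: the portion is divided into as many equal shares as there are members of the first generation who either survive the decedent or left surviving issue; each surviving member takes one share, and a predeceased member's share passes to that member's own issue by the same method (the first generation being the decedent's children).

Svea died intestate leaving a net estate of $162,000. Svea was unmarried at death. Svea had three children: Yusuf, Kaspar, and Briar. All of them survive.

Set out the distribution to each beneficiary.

The entire $162,000 passes to the descendants.
That amount ($162,000) is divided into 3 shares of $54,000: Yusuf, Kaspar, and Briar each take $54,000.

Yusuf: $54,000; Kaspar: $54,000; Briar: $54,000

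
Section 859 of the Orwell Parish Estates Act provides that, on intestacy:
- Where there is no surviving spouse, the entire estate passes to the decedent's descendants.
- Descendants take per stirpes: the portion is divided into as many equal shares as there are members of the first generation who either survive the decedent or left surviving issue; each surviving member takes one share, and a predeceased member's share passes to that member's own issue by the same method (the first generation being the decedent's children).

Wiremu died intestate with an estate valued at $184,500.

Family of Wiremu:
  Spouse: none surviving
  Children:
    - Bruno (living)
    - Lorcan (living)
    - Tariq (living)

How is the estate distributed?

Bruno: $61,500; Lorcan: $61,500; Tariq: $61,500

The entire $184,500 passes to the descendants.
That amount ($184,500) is divided into 3 shares of $61,500: Bruno, Lorcan, and Tariq each take $61,500.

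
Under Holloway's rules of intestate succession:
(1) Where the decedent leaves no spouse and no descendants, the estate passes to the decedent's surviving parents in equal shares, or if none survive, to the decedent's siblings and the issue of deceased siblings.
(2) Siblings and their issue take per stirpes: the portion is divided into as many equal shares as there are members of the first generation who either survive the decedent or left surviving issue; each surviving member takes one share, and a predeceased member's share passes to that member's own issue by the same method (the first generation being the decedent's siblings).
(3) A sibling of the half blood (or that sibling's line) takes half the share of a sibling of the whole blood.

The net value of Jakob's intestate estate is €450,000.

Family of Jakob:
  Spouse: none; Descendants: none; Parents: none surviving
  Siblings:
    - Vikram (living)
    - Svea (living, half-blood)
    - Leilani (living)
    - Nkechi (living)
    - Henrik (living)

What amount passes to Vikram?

Vikram receives €100,000.

The entire €450,000 passes to the siblings and their issue.
Counting each half-blood sibling's line as half a unit, there are 9/2 units in €450,000, so one unit is €100,000. Whole-blood lines (Vikram, Leilani, Nkechi, and Henrik) take €100,000 each; half-blood lines (Svea) take €50,000 each.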